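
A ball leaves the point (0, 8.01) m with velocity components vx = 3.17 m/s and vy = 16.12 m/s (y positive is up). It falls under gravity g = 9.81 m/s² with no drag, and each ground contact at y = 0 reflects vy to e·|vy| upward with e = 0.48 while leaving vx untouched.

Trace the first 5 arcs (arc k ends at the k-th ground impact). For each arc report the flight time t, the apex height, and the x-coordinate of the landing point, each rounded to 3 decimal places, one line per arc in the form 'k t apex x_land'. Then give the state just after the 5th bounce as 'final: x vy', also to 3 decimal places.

1 3.725 21.254 11.808
2 1.998 4.897 18.143
3 0.959 1.128 21.183
4 0.460 0.260 22.643
5 0.221 0.060 23.343
final: 23.343 0.520

Arc 1: start y=8.010, vy=16.120 → t=3.725, apex=21.254, x_land=11.808, impact vy=-20.421
  bounce: vy ← 0.48·20.421 = 9.802
Arc 2: start y=0.000, vy=9.802 → t=1.998, apex=4.897, x_land=18.143, impact vy=-9.802
  bounce: vy ← 0.48·9.802 = 4.705
Arc 3: start y=0.000, vy=4.705 → t=0.959, apex=1.128, x_land=21.183, impact vy=-4.705
  bounce: vy ← 0.48·4.705 = 2.258
Arc 4: start y=0.000, vy=2.258 → t=0.460, apex=0.260, x_land=22.643, impact vy=-2.258
  bounce: vy ← 0.48·2.258 = 1.084
Arc 5: start y=0.000, vy=1.084 → t=0.221, apex=0.060, x_land=23.343, impact vy=-1.084
  bounce: vy ← 0.48·1.084 = 0.520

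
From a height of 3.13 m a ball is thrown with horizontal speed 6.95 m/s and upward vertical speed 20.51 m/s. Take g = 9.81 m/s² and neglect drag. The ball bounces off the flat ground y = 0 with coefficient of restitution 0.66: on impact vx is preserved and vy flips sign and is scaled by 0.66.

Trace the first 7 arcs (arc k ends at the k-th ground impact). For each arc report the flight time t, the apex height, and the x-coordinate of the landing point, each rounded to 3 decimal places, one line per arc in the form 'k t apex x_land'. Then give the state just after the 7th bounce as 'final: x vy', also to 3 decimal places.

Arc 1: start y=3.130, vy=20.510 → t=4.329, apex=24.570, x_land=30.086, impact vy=-21.956
  bounce: vy ← 0.66·21.956 = 14.491
Arc 2: start y=0.000, vy=14.491 → t=2.954, apex=10.703, x_land=50.618, impact vy=-14.491
  bounce: vy ← 0.66·14.491 = 9.564
Arc 3: start y=0.000, vy=9.564 → t=1.950, apex=4.662, x_land=64.170, impact vy=-9.564
  bounce: vy ← 0.66·9.564 = 6.312
Arc 4: start y=0.000, vy=6.312 → t=1.287, apex=2.031, x_land=73.114, impact vy=-6.312
  bounce: vy ← 0.66·6.312 = 4.166
Arc 5: start y=0.000, vy=4.166 → t=0.849, apex=0.885, x_land=79.017, impact vy=-4.166
  bounce: vy ← 0.66·4.166 = 2.750
Arc 6: start y=0.000, vy=2.750 → t=0.561, apex=0.385, x_land=82.913, impact vy=-2.750
  bounce: vy ← 0.66·2.750 = 1.815
Arc 7: start y=0.000, vy=1.815 → t=0.370, apex=0.168, x_land=85.484, impact vy=-1.815
  bounce: vy ← 0.66·1.815 = 1.198

1 4.329 24.570 30.086
2 2.954 10.703 50.618
3 1.950 4.662 64.170
4 1.287 2.031 73.114
5 0.849 0.885 79.017
6 0.561 0.385 82.913
7 0.370 0.168 85.484
final: 85.484 1.198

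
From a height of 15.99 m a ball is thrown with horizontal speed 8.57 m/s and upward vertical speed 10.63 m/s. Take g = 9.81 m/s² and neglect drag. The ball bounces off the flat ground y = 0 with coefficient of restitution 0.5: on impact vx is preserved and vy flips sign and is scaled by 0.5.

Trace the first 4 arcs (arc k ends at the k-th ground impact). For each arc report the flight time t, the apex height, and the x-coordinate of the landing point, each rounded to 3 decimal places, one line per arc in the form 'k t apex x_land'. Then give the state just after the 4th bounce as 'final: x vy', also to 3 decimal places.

1 3.189 21.749 27.332
2 2.106 5.437 45.379
3 1.053 1.359 54.402
4 0.526 0.340 58.913
final: 58.913 1.291

Arc 1: start y=15.990, vy=10.630 → t=3.189, apex=21.749, x_land=27.332, impact vy=-20.657
  bounce: vy ← 0.5·20.657 = 10.329
Arc 2: start y=0.000, vy=10.329 → t=2.106, apex=5.437, x_land=45.379, impact vy=-10.329
  bounce: vy ← 0.5·10.329 = 5.164
Arc 3: start y=0.000, vy=5.164 → t=1.053, apex=1.359, x_land=54.402, impact vy=-5.164
  bounce: vy ← 0.5·5.164 = 2.582
Arc 4: start y=0.000, vy=2.582 → t=0.526, apex=0.340, x_land=58.913, impact vy=-2.582
  bounce: vy ← 0.5·2.582 = 1.291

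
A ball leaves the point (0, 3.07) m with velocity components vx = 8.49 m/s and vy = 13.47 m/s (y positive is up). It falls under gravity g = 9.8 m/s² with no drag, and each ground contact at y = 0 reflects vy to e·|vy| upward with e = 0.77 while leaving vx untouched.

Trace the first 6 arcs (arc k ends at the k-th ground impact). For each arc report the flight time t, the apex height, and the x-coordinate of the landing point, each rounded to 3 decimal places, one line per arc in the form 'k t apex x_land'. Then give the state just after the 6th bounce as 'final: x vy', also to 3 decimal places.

1 2.961 12.327 25.136
2 2.443 7.309 45.873
3 1.881 4.333 61.841
4 1.448 2.569 74.137
5 1.115 1.523 83.604
6 0.859 0.903 90.894
final: 90.894 3.240

Arc 1: start y=3.070, vy=13.470 → t=2.961, apex=12.327, x_land=25.136, impact vy=-15.544
  bounce: vy ← 0.77·15.544 = 11.969
Arc 2: start y=0.000, vy=11.969 → t=2.443, apex=7.309, x_land=45.873, impact vy=-11.969
  bounce: vy ← 0.77·11.969 = 9.216
Arc 3: start y=0.000, vy=9.216 → t=1.881, apex=4.333, x_land=61.841, impact vy=-9.216
  bounce: vy ← 0.77·9.216 = 7.096
Arc 4: start y=0.000, vy=7.096 → t=1.448, apex=2.569, x_land=74.137, impact vy=-7.096
  bounce: vy ← 0.77·7.096 = 5.464
Arc 5: start y=0.000, vy=5.464 → t=1.115, apex=1.523, x_land=83.604, impact vy=-5.464
  bounce: vy ← 0.77·5.464 = 4.207
Arc 6: start y=0.000, vy=4.207 → t=0.859, apex=0.903, x_land=90.894, impact vy=-4.207
  bounce: vy ← 0.77·4.207 = 3.240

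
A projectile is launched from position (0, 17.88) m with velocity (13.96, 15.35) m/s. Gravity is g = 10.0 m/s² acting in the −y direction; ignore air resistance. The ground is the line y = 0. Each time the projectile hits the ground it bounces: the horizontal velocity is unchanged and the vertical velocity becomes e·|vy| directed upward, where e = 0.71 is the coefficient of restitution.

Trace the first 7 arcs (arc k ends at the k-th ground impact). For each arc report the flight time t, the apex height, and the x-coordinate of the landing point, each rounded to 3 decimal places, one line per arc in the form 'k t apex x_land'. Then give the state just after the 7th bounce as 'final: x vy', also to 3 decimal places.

Arc 1: start y=17.880, vy=15.350 → t=3.971, apex=29.661, x_land=55.430, impact vy=-24.356
  bounce: vy ← 0.71·24.356 = 17.293
Arc 2: start y=0.000, vy=17.293 → t=3.459, apex=14.952, x_land=103.712, impact vy=-17.293
  bounce: vy ← 0.71·17.293 = 12.278
Arc 3: start y=0.000, vy=12.278 → t=2.456, apex=7.537, x_land=137.992, impact vy=-12.278
  bounce: vy ← 0.71·12.278 = 8.717
Arc 4: start y=0.000, vy=8.717 → t=1.743, apex=3.800, x_land=162.330, impact vy=-8.717
  bounce: vy ← 0.71·8.717 = 6.189
Arc 5: start y=0.000, vy=6.189 → t=1.238, apex=1.915, x_land=179.611, impact vy=-6.189
  bounce: vy ← 0.71·6.189 = 4.394
Arc 6: start y=0.000, vy=4.394 → t=0.879, apex=0.966, x_land=191.880, impact vy=-4.394
  bounce: vy ← 0.71·4.394 = 3.120
Arc 7: start y=0.000, vy=3.120 → t=0.624, apex=0.487, x_land=200.591, impact vy=-3.120
  bounce: vy ← 0.71·3.120 = 2.215

1 3.971 29.661 55.430
2 3.459 14.952 103.712
3 2.456 7.537 137.992
4 1.743 3.800 162.330
5 1.238 1.915 179.611
6 0.879 0.966 191.880
7 0.624 0.487 200.591
final: 200.591 2.215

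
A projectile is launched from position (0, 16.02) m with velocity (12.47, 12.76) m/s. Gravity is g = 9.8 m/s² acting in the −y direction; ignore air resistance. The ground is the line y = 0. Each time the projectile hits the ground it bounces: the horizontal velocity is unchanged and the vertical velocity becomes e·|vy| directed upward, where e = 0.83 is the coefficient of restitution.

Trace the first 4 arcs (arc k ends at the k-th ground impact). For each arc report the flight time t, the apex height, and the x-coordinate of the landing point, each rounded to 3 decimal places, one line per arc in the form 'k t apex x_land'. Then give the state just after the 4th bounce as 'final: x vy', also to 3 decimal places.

Arc 1: start y=16.020, vy=12.760 → t=3.530, apex=24.327, x_land=44.022, impact vy=-21.836
  bounce: vy ← 0.83·21.836 = 18.124
Arc 2: start y=0.000, vy=18.124 → t=3.699, apex=16.759, x_land=90.145, impact vy=-18.124
  bounce: vy ← 0.83·18.124 = 15.043
Arc 3: start y=0.000, vy=15.043 → t=3.070, apex=11.545, x_land=128.427, impact vy=-15.043
  bounce: vy ← 0.83·15.043 = 12.486
Arc 4: start y=0.000, vy=12.486 → t=2.548, apex=7.953, x_land=160.202, impact vy=-12.486
  bounce: vy ← 0.83·12.486 = 10.363

1 3.530 24.327 44.022
2 3.699 16.759 90.145
3 3.070 11.545 128.427
4 2.548 7.953 160.202
final: 160.202 10.363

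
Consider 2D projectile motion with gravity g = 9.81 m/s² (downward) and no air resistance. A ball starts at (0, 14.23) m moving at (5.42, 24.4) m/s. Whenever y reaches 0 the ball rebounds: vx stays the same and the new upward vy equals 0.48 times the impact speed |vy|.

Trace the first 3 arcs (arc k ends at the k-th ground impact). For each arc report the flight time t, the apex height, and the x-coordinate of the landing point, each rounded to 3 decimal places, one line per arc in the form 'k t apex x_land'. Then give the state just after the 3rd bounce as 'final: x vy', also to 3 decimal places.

1 5.502 44.575 29.820
2 2.894 10.270 45.505
3 1.389 2.366 53.034
final: 53.034 3.271

Arc 1: start y=14.230, vy=24.400 → t=5.502, apex=44.575, x_land=29.820, impact vy=-29.573
  bounce: vy ← 0.48·29.573 = 14.195
Arc 2: start y=0.000, vy=14.195 → t=2.894, apex=10.270, x_land=45.505, impact vy=-14.195
  bounce: vy ← 0.48·14.195 = 6.814
Arc 3: start y=0.000, vy=6.814 → t=1.389, apex=2.366, x_land=53.034, impact vy=-6.814
  bounce: vy ← 0.48·6.814 = 3.271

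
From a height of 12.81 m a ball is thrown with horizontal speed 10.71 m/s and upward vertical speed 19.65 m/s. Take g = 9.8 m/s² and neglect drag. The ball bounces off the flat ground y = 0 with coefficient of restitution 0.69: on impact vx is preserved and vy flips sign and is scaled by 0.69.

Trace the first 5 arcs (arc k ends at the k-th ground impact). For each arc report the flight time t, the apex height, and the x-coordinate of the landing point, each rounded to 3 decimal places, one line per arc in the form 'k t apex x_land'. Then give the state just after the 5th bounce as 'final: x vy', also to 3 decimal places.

Arc 1: start y=12.810, vy=19.650 → t=4.581, apex=32.510, x_land=49.061, impact vy=-25.243
  bounce: vy ← 0.69·25.243 = 17.418
Arc 2: start y=0.000, vy=17.418 → t=3.555, apex=15.478, x_land=87.131, impact vy=-17.418
  bounce: vy ← 0.69·17.418 = 12.018
Arc 3: start y=0.000, vy=12.018 → t=2.453, apex=7.369, x_land=113.399, impact vy=-12.018
  bounce: vy ← 0.69·12.018 = 8.292
Arc 4: start y=0.000, vy=8.292 → t=1.692, apex=3.508, x_land=131.524, impact vy=-8.292
  bounce: vy ← 0.69·8.292 = 5.722
Arc 5: start y=0.000, vy=5.722 → t=1.168, apex=1.670, x_land=144.031, impact vy=-5.722
  bounce: vy ← 0.69·5.722 = 3.948

1 4.581 32.510 49.061
2 3.555 15.478 87.131
3 2.453 7.369 113.399
4 1.692 3.508 131.524
5 1.168 1.670 144.031
final: 144.031 3.948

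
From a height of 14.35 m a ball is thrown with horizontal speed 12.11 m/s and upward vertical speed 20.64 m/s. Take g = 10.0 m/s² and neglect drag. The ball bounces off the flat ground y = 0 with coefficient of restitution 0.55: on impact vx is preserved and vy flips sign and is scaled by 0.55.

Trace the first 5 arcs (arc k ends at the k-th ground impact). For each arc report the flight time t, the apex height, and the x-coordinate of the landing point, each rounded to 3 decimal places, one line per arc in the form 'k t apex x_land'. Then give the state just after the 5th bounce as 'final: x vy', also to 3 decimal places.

Arc 1: start y=14.350, vy=20.640 → t=4.734, apex=35.650, x_land=57.331, impact vy=-26.702
  bounce: vy ← 0.55·26.702 = 14.686
Arc 2: start y=0.000, vy=14.686 → t=2.937, apex=10.784, x_land=92.902, impact vy=-14.686
  bounce: vy ← 0.55·14.686 = 8.077
Arc 3: start y=0.000, vy=8.077 → t=1.615, apex=3.262, x_land=112.465, impact vy=-8.077
  bounce: vy ← 0.55·8.077 = 4.443
Arc 4: start y=0.000, vy=4.443 → t=0.889, apex=0.987, x_land=123.225, impact vy=-4.443
  bounce: vy ← 0.55·4.443 = 2.443
Arc 5: start y=0.000, vy=2.443 → t=0.489, apex=0.299, x_land=129.143, impact vy=-2.443
  bounce: vy ← 0.55·2.443 = 1.344

1 4.734 35.650 57.331
2 2.937 10.784 92.902
3 1.615 3.262 112.465
4 0.889 0.987 123.225
5 0.489 0.299 129.143
final: 129.143 1.344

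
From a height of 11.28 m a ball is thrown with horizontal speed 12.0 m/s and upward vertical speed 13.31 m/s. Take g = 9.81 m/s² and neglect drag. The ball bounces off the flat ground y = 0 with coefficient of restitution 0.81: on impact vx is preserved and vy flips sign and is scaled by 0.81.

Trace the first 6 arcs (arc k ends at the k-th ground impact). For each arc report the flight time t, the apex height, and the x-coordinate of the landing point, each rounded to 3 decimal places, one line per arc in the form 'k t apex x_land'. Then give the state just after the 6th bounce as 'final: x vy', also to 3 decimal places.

1 3.392 20.309 40.699
2 3.296 13.325 80.256
3 2.670 8.743 112.298
4 2.163 5.736 138.251
5 1.752 3.763 159.273
6 1.419 2.469 176.302
final: 176.302 5.638

Arc 1: start y=11.280, vy=13.310 → t=3.392, apex=20.309, x_land=40.699, impact vy=-19.962
  bounce: vy ← 0.81·19.962 = 16.169
Arc 2: start y=0.000, vy=16.169 → t=3.296, apex=13.325, x_land=80.256, impact vy=-16.169
  bounce: vy ← 0.81·16.169 = 13.097
Arc 3: start y=0.000, vy=13.097 → t=2.670, apex=8.743, x_land=112.298, impact vy=-13.097
  bounce: vy ← 0.81·13.097 = 10.608
Arc 4: start y=0.000, vy=10.608 → t=2.163, apex=5.736, x_land=138.251, impact vy=-10.608
  bounce: vy ← 0.81·10.608 = 8.593
Arc 5: start y=0.000, vy=8.593 → t=1.752, apex=3.763, x_land=159.273, impact vy=-8.593
  bounce: vy ← 0.81·8.593 = 6.960
Arc 6: start y=0.000, vy=6.960 → t=1.419, apex=2.469, x_land=176.302, impact vy=-6.960
  bounce: vy ← 0.81·6.960 = 5.638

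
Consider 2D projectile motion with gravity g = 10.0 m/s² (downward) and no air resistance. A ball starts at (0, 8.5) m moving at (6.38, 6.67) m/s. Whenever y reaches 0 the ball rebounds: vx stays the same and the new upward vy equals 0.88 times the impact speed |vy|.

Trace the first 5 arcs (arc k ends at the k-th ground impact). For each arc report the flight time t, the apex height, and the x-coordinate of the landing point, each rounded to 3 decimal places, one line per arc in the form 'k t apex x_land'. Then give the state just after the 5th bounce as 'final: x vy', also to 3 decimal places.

1 2.132 10.724 13.599
2 2.578 8.305 30.044
3 2.268 6.431 44.516
4 1.996 4.980 57.251
5 1.757 3.857 68.458
final: 68.458 7.729

Arc 1: start y=8.500, vy=6.670 → t=2.132, apex=10.724, x_land=13.599, impact vy=-14.645
  bounce: vy ← 0.88·14.645 = 12.888
Arc 2: start y=0.000, vy=12.888 → t=2.578, apex=8.305, x_land=30.044, impact vy=-12.888
  bounce: vy ← 0.88·12.888 = 11.341
Arc 3: start y=0.000, vy=11.341 → t=2.268, apex=6.431, x_land=44.516, impact vy=-11.341
  bounce: vy ← 0.88·11.341 = 9.980
Arc 4: start y=0.000, vy=9.980 → t=1.996, apex=4.980, x_land=57.251, impact vy=-9.980
  bounce: vy ← 0.88·9.980 = 8.783
Arc 5: start y=0.000, vy=8.783 → t=1.757, apex=3.857, x_land=68.458, impact vy=-8.783
  bounce: vy ← 0.88·8.783 = 7.729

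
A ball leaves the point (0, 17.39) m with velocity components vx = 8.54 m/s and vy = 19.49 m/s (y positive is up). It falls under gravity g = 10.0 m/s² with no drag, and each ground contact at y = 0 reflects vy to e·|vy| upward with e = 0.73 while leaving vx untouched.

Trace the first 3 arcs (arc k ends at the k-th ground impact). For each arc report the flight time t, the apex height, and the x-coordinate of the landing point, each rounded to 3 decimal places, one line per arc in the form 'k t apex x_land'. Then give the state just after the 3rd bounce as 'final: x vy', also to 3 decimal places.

Arc 1: start y=17.390, vy=19.490 → t=4.647, apex=36.383, x_land=39.681, impact vy=-26.975
  bounce: vy ← 0.73·26.975 = 19.692
Arc 2: start y=0.000, vy=19.692 → t=3.938, apex=19.389, x_land=73.315, impact vy=-19.692
  bounce: vy ← 0.73·19.692 = 14.375
Arc 3: start y=0.000, vy=14.375 → t=2.875, apex=10.332, x_land=97.868, impact vy=-14.375
  bounce: vy ← 0.73·14.375 = 10.494

1 4.647 36.383 39.681
2 3.938 19.389 73.315
3 2.875 10.332 97.868
final: 97.868 10.494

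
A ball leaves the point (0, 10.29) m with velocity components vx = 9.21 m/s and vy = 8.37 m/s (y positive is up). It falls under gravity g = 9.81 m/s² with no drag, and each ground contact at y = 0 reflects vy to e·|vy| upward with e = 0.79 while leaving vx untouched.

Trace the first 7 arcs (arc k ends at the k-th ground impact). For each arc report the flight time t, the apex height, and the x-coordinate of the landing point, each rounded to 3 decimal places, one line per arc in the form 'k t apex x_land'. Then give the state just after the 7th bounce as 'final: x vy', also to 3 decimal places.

Arc 1: start y=10.290, vy=8.370 → t=2.534, apex=13.861, x_land=23.340, impact vy=-16.491
  bounce: vy ← 0.79·16.491 = 13.028
Arc 2: start y=0.000, vy=13.028 → t=2.656, apex=8.650, x_land=47.802, impact vy=-13.028
  bounce: vy ← 0.79·13.028 = 10.292
Arc 3: start y=0.000, vy=10.292 → t=2.098, apex=5.399, x_land=67.127, impact vy=-10.292
  bounce: vy ← 0.79·10.292 = 8.131
Arc 4: start y=0.000, vy=8.131 → t=1.658, apex=3.369, x_land=82.394, impact vy=-8.131
  bounce: vy ← 0.79·8.131 = 6.423
Arc 5: start y=0.000, vy=6.423 → t=1.310, apex=2.103, x_land=94.454, impact vy=-6.423
  bounce: vy ← 0.79·6.423 = 5.074
Arc 6: start y=0.000, vy=5.074 → t=1.035, apex=1.312, x_land=103.982, impact vy=-5.074
  bounce: vy ← 0.79·5.074 = 4.009
Arc 7: start y=0.000, vy=4.009 → t=0.817, apex=0.819, x_land=111.509, impact vy=-4.009
  bounce: vy ← 0.79·4.009 = 3.167

1 2.534 13.861 23.340
2 2.656 8.650 47.802
3 2.098 5.399 67.127
4 1.658 3.369 82.394
5 1.310 2.103 94.454
6 1.035 1.312 103.982
7 0.817 0.819 111.509
final: 111.509 3.167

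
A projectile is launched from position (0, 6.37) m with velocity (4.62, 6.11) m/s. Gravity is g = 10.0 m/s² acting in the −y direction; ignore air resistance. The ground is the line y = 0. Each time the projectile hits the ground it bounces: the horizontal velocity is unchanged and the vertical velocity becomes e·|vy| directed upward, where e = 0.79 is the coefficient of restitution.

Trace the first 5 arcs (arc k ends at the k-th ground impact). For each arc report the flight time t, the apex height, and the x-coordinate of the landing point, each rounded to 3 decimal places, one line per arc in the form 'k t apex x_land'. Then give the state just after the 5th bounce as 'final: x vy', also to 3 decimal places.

1 1.894 8.237 8.752
2 2.028 5.140 18.121
3 1.602 3.208 25.523
4 1.266 2.002 31.370
5 1.000 1.250 35.989
final: 35.989 3.949

Arc 1: start y=6.370, vy=6.110 → t=1.894, apex=8.237, x_land=8.752, impact vy=-12.835
  bounce: vy ← 0.79·12.835 = 10.139
Arc 2: start y=0.000, vy=10.139 → t=2.028, apex=5.140, x_land=18.121, impact vy=-10.139
  bounce: vy ← 0.79·10.139 = 8.010
Arc 3: start y=0.000, vy=8.010 → t=1.602, apex=3.208, x_land=25.523, impact vy=-8.010
  bounce: vy ← 0.79·8.010 = 6.328
Arc 4: start y=0.000, vy=6.328 → t=1.266, apex=2.002, x_land=31.370, impact vy=-6.328
  bounce: vy ← 0.79·6.328 = 4.999
Arc 5: start y=0.000, vy=4.999 → t=1.000, apex=1.250, x_land=35.989, impact vy=-4.999
  bounce: vy ← 0.79·4.999 = 3.949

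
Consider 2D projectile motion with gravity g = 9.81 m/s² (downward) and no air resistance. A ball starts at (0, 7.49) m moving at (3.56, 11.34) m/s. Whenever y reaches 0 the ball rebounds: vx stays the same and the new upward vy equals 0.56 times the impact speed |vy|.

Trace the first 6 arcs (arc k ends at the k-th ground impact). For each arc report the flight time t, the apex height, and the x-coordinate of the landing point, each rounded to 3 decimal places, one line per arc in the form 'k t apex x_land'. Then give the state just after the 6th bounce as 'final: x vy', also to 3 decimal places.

Arc 1: start y=7.490, vy=11.340 → t=2.848, apex=14.044, x_land=10.139, impact vy=-16.600
  bounce: vy ← 0.56·16.600 = 9.296
Arc 2: start y=0.000, vy=9.296 → t=1.895, apex=4.404, x_land=16.886, impact vy=-9.296
  bounce: vy ← 0.56·9.296 = 5.206
Arc 3: start y=0.000, vy=5.206 → t=1.061, apex=1.381, x_land=20.664, impact vy=-5.206
  bounce: vy ← 0.56·5.206 = 2.915
Arc 4: start y=0.000, vy=2.915 → t=0.594, apex=0.433, x_land=22.780, impact vy=-2.915
  bounce: vy ← 0.56·2.915 = 1.632
Arc 5: start y=0.000, vy=1.632 → t=0.333, apex=0.136, x_land=23.965, impact vy=-1.632
  bounce: vy ← 0.56·1.632 = 0.914
Arc 6: start y=0.000, vy=0.914 → t=0.186, apex=0.043, x_land=24.628, impact vy=-0.914
  bounce: vy ← 0.56·0.914 = 0.512

1 2.848 14.044 10.139
2 1.895 4.404 16.886
3 1.061 1.381 20.664
4 0.594 0.433 22.780
5 0.333 0.136 23.965
6 0.186 0.043 24.628
final: 24.628 0.512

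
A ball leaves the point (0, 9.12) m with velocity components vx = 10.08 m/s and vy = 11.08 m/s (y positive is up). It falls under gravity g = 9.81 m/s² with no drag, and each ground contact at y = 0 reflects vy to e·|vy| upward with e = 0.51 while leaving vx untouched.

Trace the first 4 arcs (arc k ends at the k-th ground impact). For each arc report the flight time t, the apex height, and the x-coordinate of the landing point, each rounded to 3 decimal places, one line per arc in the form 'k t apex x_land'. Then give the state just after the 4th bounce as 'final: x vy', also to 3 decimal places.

1 2.900 15.377 29.233
2 1.806 4.000 47.437
3 0.921 1.040 56.721
4 0.470 0.271 61.456
final: 61.456 1.175

Arc 1: start y=9.120, vy=11.080 → t=2.900, apex=15.377, x_land=29.233, impact vy=-17.370
  bounce: vy ← 0.51·17.370 = 8.858
Arc 2: start y=0.000, vy=8.858 → t=1.806, apex=4.000, x_land=47.437, impact vy=-8.858
  bounce: vy ← 0.51·8.858 = 4.518
Arc 3: start y=0.000, vy=4.518 → t=0.921, apex=1.040, x_land=56.721, impact vy=-4.518
  bounce: vy ← 0.51·4.518 = 2.304
Arc 4: start y=0.000, vy=2.304 → t=0.470, apex=0.271, x_land=61.456, impact vy=-2.304
  bounce: vy ← 0.51·2.304 = 1.175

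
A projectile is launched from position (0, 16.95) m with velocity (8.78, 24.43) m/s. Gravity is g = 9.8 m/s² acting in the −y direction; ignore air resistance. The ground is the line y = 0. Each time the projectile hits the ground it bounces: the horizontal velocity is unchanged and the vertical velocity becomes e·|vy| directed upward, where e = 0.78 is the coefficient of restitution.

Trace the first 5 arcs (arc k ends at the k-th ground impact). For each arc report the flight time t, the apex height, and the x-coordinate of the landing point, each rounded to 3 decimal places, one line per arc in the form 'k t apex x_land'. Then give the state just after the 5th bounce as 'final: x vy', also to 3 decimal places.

Arc 1: start y=16.950, vy=24.430 → t=5.603, apex=47.400, x_land=49.195, impact vy=-30.480
  bounce: vy ← 0.78·30.480 = 23.775
Arc 2: start y=0.000, vy=23.775 → t=4.852, apex=28.838, x_land=91.795, impact vy=-23.775
  bounce: vy ← 0.78·23.775 = 18.544
Arc 3: start y=0.000, vy=18.544 → t=3.785, apex=17.545, x_land=125.023, impact vy=-18.544
  bounce: vy ← 0.78·18.544 = 14.464
Arc 4: start y=0.000, vy=14.464 → t=2.952, apex=10.675, x_land=150.941, impact vy=-14.464
  bounce: vy ← 0.78·14.464 = 11.282
Arc 5: start y=0.000, vy=11.282 → t=2.303, apex=6.494, x_land=171.157, impact vy=-11.282
  bounce: vy ← 0.78·11.282 = 8.800

1 5.603 47.400 49.195
2 4.852 28.838 91.795
3 3.785 17.545 125.023
4 2.952 10.675 150.941
5 2.303 6.494 171.157
final: 171.157 8.800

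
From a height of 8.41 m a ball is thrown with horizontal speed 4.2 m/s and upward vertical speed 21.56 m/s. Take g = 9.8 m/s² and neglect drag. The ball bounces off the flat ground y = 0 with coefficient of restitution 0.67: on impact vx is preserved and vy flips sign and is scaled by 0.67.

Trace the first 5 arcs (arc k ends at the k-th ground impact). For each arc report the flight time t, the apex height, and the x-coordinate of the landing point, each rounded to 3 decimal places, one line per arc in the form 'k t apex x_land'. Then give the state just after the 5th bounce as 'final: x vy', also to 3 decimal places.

Arc 1: start y=8.410, vy=21.560 → t=4.761, apex=32.126, x_land=19.994, impact vy=-25.093
  bounce: vy ← 0.67·25.093 = 16.812
Arc 2: start y=0.000, vy=16.812 → t=3.431, apex=14.421, x_land=34.405, impact vy=-16.812
  bounce: vy ← 0.67·16.812 = 11.264
Arc 3: start y=0.000, vy=11.264 → t=2.299, apex=6.474, x_land=44.060, impact vy=-11.264
  bounce: vy ← 0.67·11.264 = 7.547
Arc 4: start y=0.000, vy=7.547 → t=1.540, apex=2.906, x_land=50.529, impact vy=-7.547
  bounce: vy ← 0.67·7.547 = 5.057
Arc 5: start y=0.000, vy=5.057 → t=1.032, apex=1.305, x_land=54.863, impact vy=-5.057
  bounce: vy ← 0.67·5.057 = 3.388

1 4.761 32.126 19.994
2 3.431 14.421 34.405
3 2.299 6.474 44.060
4 1.540 2.906 50.529
5 1.032 1.305 54.863
final: 54.863 3.388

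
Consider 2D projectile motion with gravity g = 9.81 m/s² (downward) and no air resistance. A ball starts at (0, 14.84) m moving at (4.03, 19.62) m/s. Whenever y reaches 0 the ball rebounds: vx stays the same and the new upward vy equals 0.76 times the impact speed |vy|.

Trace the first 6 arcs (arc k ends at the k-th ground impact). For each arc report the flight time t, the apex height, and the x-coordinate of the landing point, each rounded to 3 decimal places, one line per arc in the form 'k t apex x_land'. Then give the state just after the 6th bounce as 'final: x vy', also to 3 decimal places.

Arc 1: start y=14.840, vy=19.620 → t=4.651, apex=34.460, x_land=18.742, impact vy=-26.002
  bounce: vy ← 0.76·26.002 = 19.762
Arc 2: start y=0.000, vy=19.762 → t=4.029, apex=19.904, x_land=34.978, impact vy=-19.762
  bounce: vy ← 0.76·19.762 = 15.019
Arc 3: start y=0.000, vy=15.019 → t=3.062, apex=11.497, x_land=47.318, impact vy=-15.019
  bounce: vy ← 0.76·15.019 = 11.414
Arc 4: start y=0.000, vy=11.414 → t=2.327, apex=6.640, x_land=56.696, impact vy=-11.414
  bounce: vy ← 0.76·11.414 = 8.675
Arc 5: start y=0.000, vy=8.675 → t=1.769, apex=3.836, x_land=63.823, impact vy=-8.675
  bounce: vy ← 0.76·8.675 = 6.593
Arc 6: start y=0.000, vy=6.593 → t=1.344, apex=2.215, x_land=69.240, impact vy=-6.593
  bounce: vy ← 0.76·6.593 = 5.011

1 4.651 34.460 18.742
2 4.029 19.904 34.978
3 3.062 11.497 47.318
4 2.327 6.640 56.696
5 1.769 3.836 63.823
6 1.344 2.215 69.240
final: 69.240 5.011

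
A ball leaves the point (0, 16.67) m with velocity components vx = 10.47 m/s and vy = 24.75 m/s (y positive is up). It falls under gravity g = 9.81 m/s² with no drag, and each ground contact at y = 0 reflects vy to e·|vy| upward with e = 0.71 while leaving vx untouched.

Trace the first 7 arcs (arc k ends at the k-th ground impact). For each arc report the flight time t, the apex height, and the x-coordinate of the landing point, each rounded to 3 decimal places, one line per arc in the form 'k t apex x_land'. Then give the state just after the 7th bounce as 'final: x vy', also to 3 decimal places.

Arc 1: start y=16.670, vy=24.750 → t=5.648, apex=47.891, x_land=59.131, impact vy=-30.653
  bounce: vy ← 0.71·30.653 = 21.764
Arc 2: start y=0.000, vy=21.764 → t=4.437, apex=24.142, x_land=105.587, impact vy=-21.764
  bounce: vy ← 0.71·21.764 = 15.452
Arc 3: start y=0.000, vy=15.452 → t=3.150, apex=12.170, x_land=138.571, impact vy=-15.452
  bounce: vy ← 0.71·15.452 = 10.971
Arc 4: start y=0.000, vy=10.971 → t=2.237, apex=6.135, x_land=161.990, impact vy=-10.971
  bounce: vy ← 0.71·10.971 = 7.790
Arc 5: start y=0.000, vy=7.790 → t=1.588, apex=3.093, x_land=178.617, impact vy=-7.790
  bounce: vy ← 0.71·7.790 = 5.531
Arc 6: start y=0.000, vy=5.531 → t=1.128, apex=1.559, x_land=190.422, impact vy=-5.531
  bounce: vy ← 0.71·5.531 = 3.927
Arc 7: start y=0.000, vy=3.927 → t=0.801, apex=0.786, x_land=198.804, impact vy=-3.927
  bounce: vy ← 0.71·3.927 = 2.788

1 5.648 47.891 59.131
2 4.437 24.142 105.587
3 3.150 12.170 138.571
4 2.237 6.135 161.990
5 1.588 3.093 178.617
6 1.128 1.559 190.422
7 0.801 0.786 198.804
final: 198.804 2.788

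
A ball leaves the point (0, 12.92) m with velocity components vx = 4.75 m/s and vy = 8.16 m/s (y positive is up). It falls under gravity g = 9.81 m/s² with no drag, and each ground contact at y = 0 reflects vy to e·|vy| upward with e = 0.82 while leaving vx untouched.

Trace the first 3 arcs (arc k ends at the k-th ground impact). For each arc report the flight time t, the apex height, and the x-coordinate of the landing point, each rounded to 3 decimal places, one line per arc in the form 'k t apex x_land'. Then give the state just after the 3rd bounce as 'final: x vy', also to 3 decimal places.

1 2.656 16.314 12.614
2 2.991 10.969 26.820
3 2.453 7.376 38.470
final: 38.470 9.864

Arc 1: start y=12.920, vy=8.160 → t=2.656, apex=16.314, x_land=12.614, impact vy=-17.891
  bounce: vy ← 0.82·17.891 = 14.670
Arc 2: start y=0.000, vy=14.670 → t=2.991, apex=10.969, x_land=26.820, impact vy=-14.670
  bounce: vy ← 0.82·14.670 = 12.030
Arc 3: start y=0.000, vy=12.030 → t=2.453, apex=7.376, x_land=38.470, impact vy=-12.030
  bounce: vy ← 0.82·12.030 = 9.864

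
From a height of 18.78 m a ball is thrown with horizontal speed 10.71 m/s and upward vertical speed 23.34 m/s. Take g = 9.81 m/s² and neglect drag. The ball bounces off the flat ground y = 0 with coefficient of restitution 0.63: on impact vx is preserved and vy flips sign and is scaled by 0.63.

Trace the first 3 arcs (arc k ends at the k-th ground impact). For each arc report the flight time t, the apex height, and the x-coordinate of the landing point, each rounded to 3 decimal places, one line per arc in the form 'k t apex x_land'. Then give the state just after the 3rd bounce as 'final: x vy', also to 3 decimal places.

Arc 1: start y=18.780, vy=23.340 → t=5.460, apex=46.545, x_land=58.473, impact vy=-30.220
  bounce: vy ← 0.63·30.220 = 19.038
Arc 2: start y=0.000, vy=19.038 → t=3.881, apex=18.474, x_land=100.043, impact vy=-19.038
  bounce: vy ← 0.63·19.038 = 11.994
Arc 3: start y=0.000, vy=11.994 → t=2.445, apex=7.332, x_land=126.232, impact vy=-11.994
  bounce: vy ← 0.63·11.994 = 7.556

1 5.460 46.545 58.473
2 3.881 18.474 100.043
3 2.445 7.332 126.232
final: 126.232 7.556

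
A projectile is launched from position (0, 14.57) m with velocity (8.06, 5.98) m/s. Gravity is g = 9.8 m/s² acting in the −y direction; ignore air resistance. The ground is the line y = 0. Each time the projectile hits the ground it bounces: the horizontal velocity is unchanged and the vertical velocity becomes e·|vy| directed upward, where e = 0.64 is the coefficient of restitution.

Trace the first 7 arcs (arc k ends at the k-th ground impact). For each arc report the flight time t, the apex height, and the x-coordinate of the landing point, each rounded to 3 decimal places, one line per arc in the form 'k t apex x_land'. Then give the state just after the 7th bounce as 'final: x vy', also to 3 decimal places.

Arc 1: start y=14.570, vy=5.980 → t=2.439, apex=16.395, x_land=19.661, impact vy=-17.926
  bounce: vy ← 0.64·17.926 = 11.472
Arc 2: start y=0.000, vy=11.472 → t=2.341, apex=6.715, x_land=38.532, impact vy=-11.472
  bounce: vy ← 0.64·11.472 = 7.342
Arc 3: start y=0.000, vy=7.342 → t=1.498, apex=2.751, x_land=50.610, impact vy=-7.342
  bounce: vy ← 0.64·7.342 = 4.699
Arc 4: start y=0.000, vy=4.699 → t=0.959, apex=1.127, x_land=58.339, impact vy=-4.699
  bounce: vy ← 0.64·4.699 = 3.007
Arc 5: start y=0.000, vy=3.007 → t=0.614, apex=0.461, x_land=63.286, impact vy=-3.007
  bounce: vy ← 0.64·3.007 = 1.925
Arc 6: start y=0.000, vy=1.925 → t=0.393, apex=0.189, x_land=66.452, impact vy=-1.925
  bounce: vy ← 0.64·1.925 = 1.232
Arc 7: start y=0.000, vy=1.232 → t=0.251, apex=0.077, x_land=68.479, impact vy=-1.232
  bounce: vy ← 0.64·1.232 = 0.788

1 2.439 16.395 19.661
2 2.341 6.715 38.532
3 1.498 2.751 50.610
4 0.959 1.127 58.339
5 0.614 0.461 63.286
6 0.393 0.189 66.452
7 0.251 0.077 68.479
final: 68.479 0.788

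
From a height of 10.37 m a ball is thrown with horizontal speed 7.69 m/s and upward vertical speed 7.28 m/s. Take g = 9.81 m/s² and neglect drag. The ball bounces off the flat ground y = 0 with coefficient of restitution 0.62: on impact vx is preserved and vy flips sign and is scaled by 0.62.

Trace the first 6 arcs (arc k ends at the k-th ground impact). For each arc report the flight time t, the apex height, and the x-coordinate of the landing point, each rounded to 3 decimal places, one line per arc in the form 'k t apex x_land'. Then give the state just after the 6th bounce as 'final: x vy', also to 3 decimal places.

Arc 1: start y=10.370, vy=7.280 → t=2.375, apex=13.071, x_land=18.260, impact vy=-16.014
  bounce: vy ← 0.62·16.014 = 9.929
Arc 2: start y=0.000, vy=9.929 → t=2.024, apex=5.025, x_land=33.827, impact vy=-9.929
  bounce: vy ← 0.62·9.929 = 6.156
Arc 3: start y=0.000, vy=6.156 → t=1.255, apex=1.931, x_land=43.478, impact vy=-6.156
  bounce: vy ← 0.62·6.156 = 3.817
Arc 4: start y=0.000, vy=3.817 → t=0.778, apex=0.742, x_land=49.461, impact vy=-3.817
  bounce: vy ← 0.62·3.817 = 2.366
Arc 5: start y=0.000, vy=2.366 → t=0.482, apex=0.285, x_land=53.171, impact vy=-2.366
  bounce: vy ← 0.62·2.366 = 1.467
Arc 6: start y=0.000, vy=1.467 → t=0.299, apex=0.110, x_land=55.472, impact vy=-1.467
  bounce: vy ← 0.62·1.467 = 0.910

1 2.375 13.071 18.260
2 2.024 5.025 33.827
3 1.255 1.931 43.478
4 0.778 0.742 49.461
5 0.482 0.285 53.171
6 0.299 0.110 55.472
final: 55.472 0.910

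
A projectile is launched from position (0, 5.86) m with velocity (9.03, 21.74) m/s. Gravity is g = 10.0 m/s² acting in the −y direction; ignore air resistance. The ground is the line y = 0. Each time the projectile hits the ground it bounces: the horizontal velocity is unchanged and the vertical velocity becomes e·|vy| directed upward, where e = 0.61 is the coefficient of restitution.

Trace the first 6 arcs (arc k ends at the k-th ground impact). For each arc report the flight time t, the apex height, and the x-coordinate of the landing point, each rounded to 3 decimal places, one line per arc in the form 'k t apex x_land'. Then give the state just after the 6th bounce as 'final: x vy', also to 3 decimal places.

1 4.603 29.491 41.562
2 2.963 10.974 68.317
3 1.807 4.083 84.638
4 1.103 1.519 94.594
5 0.673 0.565 100.666
6 0.410 0.210 104.371
final: 104.371 1.251

Arc 1: start y=5.860, vy=21.740 → t=4.603, apex=29.491, x_land=41.562, impact vy=-24.286
  bounce: vy ← 0.61·24.286 = 14.815
Arc 2: start y=0.000, vy=14.815 → t=2.963, apex=10.974, x_land=68.317, impact vy=-14.815
  bounce: vy ← 0.61·14.815 = 9.037
Arc 3: start y=0.000, vy=9.037 → t=1.807, apex=4.083, x_land=84.638, impact vy=-9.037
  bounce: vy ← 0.61·9.037 = 5.513
Arc 4: start y=0.000, vy=5.513 → t=1.103, apex=1.519, x_land=94.594, impact vy=-5.513
  bounce: vy ← 0.61·5.513 = 3.363
Arc 5: start y=0.000, vy=3.363 → t=0.673, apex=0.565, x_land=100.666, impact vy=-3.363
  bounce: vy ← 0.61·3.363 = 2.051
Arc 6: start y=0.000, vy=2.051 → t=0.410, apex=0.210, x_land=104.371, impact vy=-2.051
  bounce: vy ← 0.61·2.051 = 1.251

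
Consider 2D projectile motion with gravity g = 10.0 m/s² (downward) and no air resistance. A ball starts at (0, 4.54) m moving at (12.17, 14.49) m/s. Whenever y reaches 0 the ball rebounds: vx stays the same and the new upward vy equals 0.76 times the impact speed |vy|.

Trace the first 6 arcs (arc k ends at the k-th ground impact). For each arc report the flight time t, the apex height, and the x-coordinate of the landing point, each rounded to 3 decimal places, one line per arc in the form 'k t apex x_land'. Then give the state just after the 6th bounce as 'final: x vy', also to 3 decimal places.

1 3.183 15.038 38.740
2 2.636 8.686 70.821
3 2.003 5.017 95.202
4 1.523 2.898 113.732
5 1.157 1.674 127.815
6 0.879 0.967 138.517
final: 138.517 3.342

Arc 1: start y=4.540, vy=14.490 → t=3.183, apex=15.038, x_land=38.740, impact vy=-17.342
  bounce: vy ← 0.76·17.342 = 13.180
Arc 2: start y=0.000, vy=13.180 → t=2.636, apex=8.686, x_land=70.821, impact vy=-13.180
  bounce: vy ← 0.76·13.180 = 10.017
Arc 3: start y=0.000, vy=10.017 → t=2.003, apex=5.017, x_land=95.202, impact vy=-10.017
  bounce: vy ← 0.76·10.017 = 7.613
Arc 4: start y=0.000, vy=7.613 → t=1.523, apex=2.898, x_land=113.732, impact vy=-7.613
  bounce: vy ← 0.76·7.613 = 5.786
Arc 5: start y=0.000, vy=5.786 → t=1.157, apex=1.674, x_land=127.815, impact vy=-5.786
  bounce: vy ← 0.76·5.786 = 4.397
Arc 6: start y=0.000, vy=4.397 → t=0.879, apex=0.967, x_land=138.517, impact vy=-4.397
  bounce: vy ← 0.76·4.397 = 3.342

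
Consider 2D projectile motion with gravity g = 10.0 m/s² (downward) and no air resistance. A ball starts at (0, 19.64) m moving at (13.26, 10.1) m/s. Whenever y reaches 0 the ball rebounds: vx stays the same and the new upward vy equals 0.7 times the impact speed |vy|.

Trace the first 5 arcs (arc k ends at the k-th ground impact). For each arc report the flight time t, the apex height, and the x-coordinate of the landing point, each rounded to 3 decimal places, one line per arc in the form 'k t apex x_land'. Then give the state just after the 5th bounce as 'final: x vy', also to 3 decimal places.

1 3.234 24.741 42.889
2 3.114 12.123 84.183
3 2.180 5.940 113.089
4 1.526 2.911 133.323
5 1.068 1.426 147.487
final: 147.487 3.739

Arc 1: start y=19.640, vy=10.100 → t=3.234, apex=24.741, x_land=42.889, impact vy=-22.244
  bounce: vy ← 0.7·22.244 = 15.571
Arc 2: start y=0.000, vy=15.571 → t=3.114, apex=12.123, x_land=84.183, impact vy=-15.571
  bounce: vy ← 0.7·15.571 = 10.900
Arc 3: start y=0.000, vy=10.900 → t=2.180, apex=5.940, x_land=113.089, impact vy=-10.900
  bounce: vy ← 0.7·10.900 = 7.630
Arc 4: start y=0.000, vy=7.630 → t=1.526, apex=2.911, x_land=133.323, impact vy=-7.630
  bounce: vy ← 0.7·7.630 = 5.341
Arc 5: start y=0.000, vy=5.341 → t=1.068, apex=1.426, x_land=147.487, impact vy=-5.341
  bounce: vy ← 0.7·5.341 = 3.739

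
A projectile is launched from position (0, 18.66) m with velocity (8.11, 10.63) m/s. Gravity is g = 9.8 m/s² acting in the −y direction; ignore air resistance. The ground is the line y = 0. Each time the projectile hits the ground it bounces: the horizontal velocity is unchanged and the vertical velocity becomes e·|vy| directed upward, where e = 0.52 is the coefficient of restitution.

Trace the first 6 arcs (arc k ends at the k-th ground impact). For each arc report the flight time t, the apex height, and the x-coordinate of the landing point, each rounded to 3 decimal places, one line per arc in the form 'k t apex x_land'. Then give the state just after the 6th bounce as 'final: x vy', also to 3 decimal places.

1 3.317 24.425 26.904
2 2.322 6.605 45.735
3 1.207 1.786 55.527
4 0.628 0.483 60.619
5 0.326 0.131 63.267
6 0.170 0.035 64.643
final: 64.643 0.433

Arc 1: start y=18.660, vy=10.630 → t=3.317, apex=24.425, x_land=26.904, impact vy=-21.880
  bounce: vy ← 0.52·21.880 = 11.378
Arc 2: start y=0.000, vy=11.378 → t=2.322, apex=6.605, x_land=45.735, impact vy=-11.378
  bounce: vy ← 0.52·11.378 = 5.916
Arc 3: start y=0.000, vy=5.916 → t=1.207, apex=1.786, x_land=55.527, impact vy=-5.916
  bounce: vy ← 0.52·5.916 = 3.076
Arc 4: start y=0.000, vy=3.076 → t=0.628, apex=0.483, x_land=60.619, impact vy=-3.076
  bounce: vy ← 0.52·3.076 = 1.600
Arc 5: start y=0.000, vy=1.600 → t=0.326, apex=0.131, x_land=63.267, impact vy=-1.600
  bounce: vy ← 0.52·1.600 = 0.832
Arc 6: start y=0.000, vy=0.832 → t=0.170, apex=0.035, x_land=64.643, impact vy=-0.832
  bounce: vy ← 0.52·0.832 = 0.433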